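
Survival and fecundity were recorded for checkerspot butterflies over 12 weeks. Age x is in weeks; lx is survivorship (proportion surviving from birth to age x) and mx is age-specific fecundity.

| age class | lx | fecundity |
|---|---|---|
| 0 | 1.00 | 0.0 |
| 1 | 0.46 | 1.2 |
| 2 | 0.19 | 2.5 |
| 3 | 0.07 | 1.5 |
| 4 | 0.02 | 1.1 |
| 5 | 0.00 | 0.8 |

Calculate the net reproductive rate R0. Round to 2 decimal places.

lx·mx by age: 0, 0.552, 0.475, 0.105, 0.022, 0
R0 = Σ lx·mx = 1.154 → 1.15

1.15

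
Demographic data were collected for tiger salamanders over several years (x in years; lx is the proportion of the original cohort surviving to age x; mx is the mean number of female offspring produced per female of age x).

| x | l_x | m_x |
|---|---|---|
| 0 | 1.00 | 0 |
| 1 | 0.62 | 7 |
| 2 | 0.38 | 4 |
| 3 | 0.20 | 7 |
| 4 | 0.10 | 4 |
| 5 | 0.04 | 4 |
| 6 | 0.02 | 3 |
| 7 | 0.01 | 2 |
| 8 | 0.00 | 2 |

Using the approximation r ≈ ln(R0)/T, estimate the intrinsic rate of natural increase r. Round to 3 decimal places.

1.128

R0 = Σ lx·mx = 0 + 4.34 + 1.52 + 1.4 + 0.4 + 0.16 + 0.06 + 0.02 + 0 = 7.9
Σ x·lx·mx = 14.48; T = 14.48/7.9 = 1.83291…
r ≈ ln(R0)/T = ln(7.9)/1.83291… = 1.12764… → 1.128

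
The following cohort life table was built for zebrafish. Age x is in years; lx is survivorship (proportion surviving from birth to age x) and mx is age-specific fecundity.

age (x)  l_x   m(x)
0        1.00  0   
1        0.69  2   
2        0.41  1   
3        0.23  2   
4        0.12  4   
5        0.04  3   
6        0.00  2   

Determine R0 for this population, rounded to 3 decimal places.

lx·mx by age: 0, 1.38, 0.41, 0.46, 0.48, 0.12, 0
R0 = Σ lx·mx = 2.85 → 2.850

2.850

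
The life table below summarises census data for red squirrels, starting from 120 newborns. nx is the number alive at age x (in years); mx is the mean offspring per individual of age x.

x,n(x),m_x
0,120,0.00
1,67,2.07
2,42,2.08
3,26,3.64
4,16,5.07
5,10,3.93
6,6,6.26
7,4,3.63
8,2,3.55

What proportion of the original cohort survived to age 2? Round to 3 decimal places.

0.350

l_2 = n_2/n_0 = 42/120 = 0.35 → 0.350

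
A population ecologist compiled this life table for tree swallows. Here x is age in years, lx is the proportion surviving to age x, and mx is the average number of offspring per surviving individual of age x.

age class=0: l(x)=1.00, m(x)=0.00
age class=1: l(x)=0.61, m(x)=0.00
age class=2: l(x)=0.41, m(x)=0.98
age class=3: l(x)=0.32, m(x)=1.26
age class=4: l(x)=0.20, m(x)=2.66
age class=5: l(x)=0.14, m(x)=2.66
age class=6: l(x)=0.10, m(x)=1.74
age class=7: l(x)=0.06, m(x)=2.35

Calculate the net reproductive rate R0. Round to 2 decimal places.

lx·mx by age: 0, 0, 0.4018, 0.4032, 0.532, 0.3724, 0.174, 0.141
R0 = Σ lx·mx = 2.0244 → 2.02

2.02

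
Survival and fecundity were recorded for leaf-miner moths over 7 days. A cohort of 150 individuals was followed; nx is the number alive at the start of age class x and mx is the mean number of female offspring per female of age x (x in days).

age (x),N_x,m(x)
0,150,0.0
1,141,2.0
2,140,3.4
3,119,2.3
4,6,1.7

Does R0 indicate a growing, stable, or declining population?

lx = nx/n0 = nx/150: 1, 0.94, 0.93333…, 0.79333…, 0.04
R0 = Σ lx·mx = 0 + 1.88 + 3.173333… + 1.824667… + 0.068 = 6.946…
R0 > 1, so the population is growing.

growing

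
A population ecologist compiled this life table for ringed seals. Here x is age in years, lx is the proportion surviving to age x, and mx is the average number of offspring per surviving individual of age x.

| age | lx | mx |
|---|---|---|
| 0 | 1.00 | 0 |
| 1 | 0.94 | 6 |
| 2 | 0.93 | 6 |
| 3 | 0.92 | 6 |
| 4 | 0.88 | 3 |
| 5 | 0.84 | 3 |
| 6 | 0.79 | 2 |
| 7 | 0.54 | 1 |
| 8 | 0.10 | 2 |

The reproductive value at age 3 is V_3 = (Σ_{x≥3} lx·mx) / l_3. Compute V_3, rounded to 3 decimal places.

lx·mx for x ≥ 3: 5.52, 2.64, 2.52, 1.58, 0.54, 0.2 → sum = 13
V_3 = 13 / l_3 = 13 / 0.92 = 14.130435… → 14.130

14.130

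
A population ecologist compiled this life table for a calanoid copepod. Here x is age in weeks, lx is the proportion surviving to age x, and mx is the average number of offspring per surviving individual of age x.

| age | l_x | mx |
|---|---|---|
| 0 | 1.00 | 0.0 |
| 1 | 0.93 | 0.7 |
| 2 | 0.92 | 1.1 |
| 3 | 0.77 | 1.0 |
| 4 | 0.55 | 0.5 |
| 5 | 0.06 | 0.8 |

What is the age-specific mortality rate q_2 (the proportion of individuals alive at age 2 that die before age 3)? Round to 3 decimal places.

q_2 = (l_2 − l_3) / l_2 = (0.92 − 0.77) / 0.92
     = 0.15 / 0.92 = 0.163043… → 0.163

0.163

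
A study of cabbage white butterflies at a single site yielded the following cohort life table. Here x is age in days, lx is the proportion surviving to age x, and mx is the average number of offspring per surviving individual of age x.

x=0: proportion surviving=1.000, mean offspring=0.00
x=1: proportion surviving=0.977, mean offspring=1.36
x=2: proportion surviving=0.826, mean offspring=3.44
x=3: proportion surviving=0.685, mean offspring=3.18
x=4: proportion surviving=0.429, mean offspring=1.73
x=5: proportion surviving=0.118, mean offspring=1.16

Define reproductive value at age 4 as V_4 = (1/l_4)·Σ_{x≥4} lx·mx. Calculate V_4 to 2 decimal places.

2.05

lx·mx for x ≥ 4: 0.74217, 0.13688 → sum = 0.87905
V_4 = 0.87905 / l_4 = 0.87905 / 0.429 = 2.049068… → 2.05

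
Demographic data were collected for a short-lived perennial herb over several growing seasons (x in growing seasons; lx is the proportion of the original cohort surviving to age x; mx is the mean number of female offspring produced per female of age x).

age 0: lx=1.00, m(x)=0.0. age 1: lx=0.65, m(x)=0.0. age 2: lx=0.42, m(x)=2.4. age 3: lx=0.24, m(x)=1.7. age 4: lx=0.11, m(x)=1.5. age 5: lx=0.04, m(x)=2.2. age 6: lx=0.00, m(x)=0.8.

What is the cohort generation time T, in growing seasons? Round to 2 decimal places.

lx·mx: 0, 0, 1.008, 0.408, 0.165, 0.088, 0 → R0 = 1.669
x·lx·mx: 0, 0, 2.016, 1.224, 0.66, 0.44, 0 → Σ = 4.34
T = 4.34 / 1.669 = 2.600359… → 2.60

2.60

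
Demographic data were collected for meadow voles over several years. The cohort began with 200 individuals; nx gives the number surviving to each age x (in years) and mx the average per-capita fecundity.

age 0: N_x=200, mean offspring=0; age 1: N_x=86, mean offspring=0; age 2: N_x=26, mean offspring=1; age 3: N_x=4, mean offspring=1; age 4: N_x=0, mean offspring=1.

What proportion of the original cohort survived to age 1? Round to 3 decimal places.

l_1 = n_1/n_0 = 86/200 = 0.43 → 0.430

0.430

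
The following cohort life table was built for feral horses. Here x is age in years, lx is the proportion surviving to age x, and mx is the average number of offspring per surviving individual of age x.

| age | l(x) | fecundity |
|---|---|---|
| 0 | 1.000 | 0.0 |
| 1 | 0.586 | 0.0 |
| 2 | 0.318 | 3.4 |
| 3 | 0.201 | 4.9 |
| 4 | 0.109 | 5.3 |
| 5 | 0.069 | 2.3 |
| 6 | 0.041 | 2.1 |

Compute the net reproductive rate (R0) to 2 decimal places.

2.89

lx·mx by age: 0, 0, 1.0812, 0.9849, 0.5777, 0.1587, 0.0861
R0 = Σ lx·mx = 2.8886 → 2.89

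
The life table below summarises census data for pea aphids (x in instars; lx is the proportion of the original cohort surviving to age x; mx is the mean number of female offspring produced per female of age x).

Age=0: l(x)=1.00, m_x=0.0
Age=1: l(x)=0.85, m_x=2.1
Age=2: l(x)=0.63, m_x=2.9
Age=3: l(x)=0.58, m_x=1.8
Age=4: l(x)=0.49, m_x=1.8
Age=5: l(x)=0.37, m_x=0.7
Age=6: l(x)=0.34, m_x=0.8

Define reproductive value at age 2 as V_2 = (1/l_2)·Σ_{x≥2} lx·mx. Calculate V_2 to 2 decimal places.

lx·mx for x ≥ 2: 1.827, 1.044, 0.882, 0.259, 0.272 → sum = 4.284
V_2 = 4.284 / l_2 = 4.284 / 0.63 = 6.8 → 6.80

6.80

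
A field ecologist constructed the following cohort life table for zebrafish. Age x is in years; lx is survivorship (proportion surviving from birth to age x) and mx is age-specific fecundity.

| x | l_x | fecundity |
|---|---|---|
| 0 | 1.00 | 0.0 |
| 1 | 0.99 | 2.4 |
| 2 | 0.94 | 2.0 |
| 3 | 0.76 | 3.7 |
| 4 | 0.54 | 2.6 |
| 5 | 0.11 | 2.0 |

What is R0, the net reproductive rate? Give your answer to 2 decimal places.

8.69

lx·mx by age: 0, 2.376, 1.88, 2.812, 1.404, 0.22
R0 = Σ lx·mx = 8.692 → 8.69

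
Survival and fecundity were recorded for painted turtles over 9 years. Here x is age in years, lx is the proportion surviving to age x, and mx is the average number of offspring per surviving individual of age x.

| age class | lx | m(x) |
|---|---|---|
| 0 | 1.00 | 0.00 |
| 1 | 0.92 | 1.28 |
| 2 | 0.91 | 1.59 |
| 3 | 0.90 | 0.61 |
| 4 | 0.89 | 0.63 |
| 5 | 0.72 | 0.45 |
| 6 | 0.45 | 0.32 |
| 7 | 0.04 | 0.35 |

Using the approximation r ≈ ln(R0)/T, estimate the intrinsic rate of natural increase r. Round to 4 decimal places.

0.5754

R0 = Σ lx·mx = 0 + 1.1776 + 1.4469 + 0.549 + 0.5607 + 0.324 + 0.144 + 0.014 = 4.2162
Σ x·lx·mx = 10.5432; T = 10.5432/4.2162 = 2.50064…
r ≈ ln(R0)/T = ln(4.2162)/2.50064… = 0.575426… → 0.5754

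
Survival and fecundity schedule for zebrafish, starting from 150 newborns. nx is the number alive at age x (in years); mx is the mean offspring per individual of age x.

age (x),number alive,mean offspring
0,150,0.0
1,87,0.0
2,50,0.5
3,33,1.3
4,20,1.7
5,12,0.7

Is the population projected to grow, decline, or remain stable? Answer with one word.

declining

lx = nx/n0 = nx/150: 1, 0.58, 0.33333…, 0.22, 0.13333…, 0.08
R0 = Σ lx·mx = 0 + 0 + 0.166667… + 0.286 + 0.226667… + 0.056 = 0.735333…
R0 < 1, so the population is declining.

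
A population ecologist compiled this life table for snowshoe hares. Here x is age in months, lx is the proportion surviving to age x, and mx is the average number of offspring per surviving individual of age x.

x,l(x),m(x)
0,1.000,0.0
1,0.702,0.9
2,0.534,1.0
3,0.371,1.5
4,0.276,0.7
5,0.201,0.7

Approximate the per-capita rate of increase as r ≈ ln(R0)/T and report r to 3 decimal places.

0.306

R0 = Σ lx·mx = 0 + 0.6318 + 0.534 + 0.5565 + 0.1932 + 0.1407 = 2.0562
Σ x·lx·mx = 4.8456; T = 4.8456/2.0562 = 2.35658…
r ≈ ln(R0)/T = ln(2.0562)/2.35658… = 0.30589… → 0.306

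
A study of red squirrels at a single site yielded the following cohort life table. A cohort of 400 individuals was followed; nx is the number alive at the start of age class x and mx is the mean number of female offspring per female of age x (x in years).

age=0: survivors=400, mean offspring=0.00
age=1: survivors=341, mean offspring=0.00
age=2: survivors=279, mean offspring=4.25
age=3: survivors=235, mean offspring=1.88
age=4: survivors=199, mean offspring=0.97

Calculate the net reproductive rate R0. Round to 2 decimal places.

4.55

lx = nx/n0 = nx/400: 1, 0.8525, 0.6975, 0.5875, 0.4975
lx·mx by age: 0, 0, 2.964375, 1.1045, 0.482575
R0 = Σ lx·mx = 4.55145 → 4.55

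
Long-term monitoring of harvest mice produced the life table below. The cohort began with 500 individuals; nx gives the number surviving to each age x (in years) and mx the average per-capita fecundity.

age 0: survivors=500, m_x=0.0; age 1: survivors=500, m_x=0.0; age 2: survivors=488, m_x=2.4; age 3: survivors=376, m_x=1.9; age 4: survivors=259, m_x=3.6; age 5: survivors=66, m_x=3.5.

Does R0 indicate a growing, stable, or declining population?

growing

lx = nx/n0 = nx/500: 1, 1, 0.976, 0.752, 0.518, 0.132
R0 = Σ lx·mx = 0 + 0 + 2.3424 + 1.4288 + 1.8648 + 0.462 = 6.098
R0 > 1, so the population is growing.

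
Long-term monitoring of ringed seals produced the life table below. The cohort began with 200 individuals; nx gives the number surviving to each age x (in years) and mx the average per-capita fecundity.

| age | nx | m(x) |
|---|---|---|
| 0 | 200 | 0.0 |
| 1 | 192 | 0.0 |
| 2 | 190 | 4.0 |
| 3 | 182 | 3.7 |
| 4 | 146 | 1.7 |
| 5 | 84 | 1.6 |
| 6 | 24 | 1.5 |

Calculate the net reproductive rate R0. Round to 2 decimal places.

lx = nx/n0 = nx/200: 1, 0.96, 0.95, 0.91, 0.73, 0.42, 0.12
lx·mx by age: 0, 0, 3.8, 3.367, 1.241, 0.672, 0.18
R0 = Σ lx·mx = 9.26 → 9.26

9.26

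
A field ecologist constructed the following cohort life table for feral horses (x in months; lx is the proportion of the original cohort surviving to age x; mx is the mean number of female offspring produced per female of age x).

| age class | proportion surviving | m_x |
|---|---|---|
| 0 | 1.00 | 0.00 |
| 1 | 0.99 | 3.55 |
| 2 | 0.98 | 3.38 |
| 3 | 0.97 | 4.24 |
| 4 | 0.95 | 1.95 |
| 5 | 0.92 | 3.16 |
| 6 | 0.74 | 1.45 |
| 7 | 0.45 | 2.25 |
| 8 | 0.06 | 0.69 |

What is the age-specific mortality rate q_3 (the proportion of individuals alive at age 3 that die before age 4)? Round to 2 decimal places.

q_3 = (l_3 − l_4) / l_3 = (0.97 − 0.95) / 0.97
     = 0.02 / 0.97 = 0.020619… → 0.02

0.02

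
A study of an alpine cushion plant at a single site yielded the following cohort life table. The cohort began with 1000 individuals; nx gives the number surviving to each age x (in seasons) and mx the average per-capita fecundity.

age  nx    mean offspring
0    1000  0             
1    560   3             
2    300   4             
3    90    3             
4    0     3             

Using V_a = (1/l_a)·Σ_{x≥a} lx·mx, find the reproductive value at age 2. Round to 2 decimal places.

lx = nx/n0 = nx/1000: 1, 0.56, 0.3, 0.09, 0
lx·mx for x ≥ 2: 1.2, 0.27, 0 → sum = 1.47
V_2 = 1.47 / l_2 = 1.47 / 0.3 = 4.9 → 4.90

4.90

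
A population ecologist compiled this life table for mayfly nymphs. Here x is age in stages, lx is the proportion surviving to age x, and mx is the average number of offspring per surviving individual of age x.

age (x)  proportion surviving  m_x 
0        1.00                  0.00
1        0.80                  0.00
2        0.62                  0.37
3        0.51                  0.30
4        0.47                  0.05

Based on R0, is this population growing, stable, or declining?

R0 = Σ lx·mx = 0 + 0 + 0.2294 + 0.153 + 0.0235 = 0.4059
R0 < 1, so the population is declining.

declining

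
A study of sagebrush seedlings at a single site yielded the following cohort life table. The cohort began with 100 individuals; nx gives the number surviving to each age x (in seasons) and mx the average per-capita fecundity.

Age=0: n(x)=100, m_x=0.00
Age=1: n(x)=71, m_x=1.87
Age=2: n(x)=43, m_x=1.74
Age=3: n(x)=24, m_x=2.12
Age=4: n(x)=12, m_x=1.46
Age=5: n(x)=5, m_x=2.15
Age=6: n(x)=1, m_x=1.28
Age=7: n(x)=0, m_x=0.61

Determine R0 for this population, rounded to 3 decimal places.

2.880

lx = nx/n0 = nx/100: 1, 0.71, 0.43, 0.24, 0.12, 0.05, 0.01, 0
lx·mx by age: 0, 1.3277, 0.7482, 0.5088, 0.1752, 0.1075, 0.0128, 0
R0 = Σ lx·mx = 2.8802 → 2.880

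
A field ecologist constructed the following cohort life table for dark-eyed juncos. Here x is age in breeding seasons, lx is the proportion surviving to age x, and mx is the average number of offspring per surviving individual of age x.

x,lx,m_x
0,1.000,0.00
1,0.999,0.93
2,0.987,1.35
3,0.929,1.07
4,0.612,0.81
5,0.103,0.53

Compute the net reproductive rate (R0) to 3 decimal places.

3.806

lx·mx by age: 0, 0.92907, 1.33245, 0.99403, 0.49572, 0.05459
R0 = Σ lx·mx = 3.80586 → 3.806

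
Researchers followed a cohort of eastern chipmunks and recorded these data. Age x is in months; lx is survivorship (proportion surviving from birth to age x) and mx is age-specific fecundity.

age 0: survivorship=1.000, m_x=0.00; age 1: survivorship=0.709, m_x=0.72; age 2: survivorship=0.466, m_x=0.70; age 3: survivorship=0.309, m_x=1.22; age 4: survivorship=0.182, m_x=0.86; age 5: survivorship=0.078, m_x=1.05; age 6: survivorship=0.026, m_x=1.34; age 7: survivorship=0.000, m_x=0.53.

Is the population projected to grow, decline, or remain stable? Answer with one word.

R0 = Σ lx·mx = 0 + 0.51048 + 0.3262 + 0.37698 + 0.15652 + 0.0819 + 0.03484 + 0 = 1.48692
R0 > 1, so the population is growing.

growing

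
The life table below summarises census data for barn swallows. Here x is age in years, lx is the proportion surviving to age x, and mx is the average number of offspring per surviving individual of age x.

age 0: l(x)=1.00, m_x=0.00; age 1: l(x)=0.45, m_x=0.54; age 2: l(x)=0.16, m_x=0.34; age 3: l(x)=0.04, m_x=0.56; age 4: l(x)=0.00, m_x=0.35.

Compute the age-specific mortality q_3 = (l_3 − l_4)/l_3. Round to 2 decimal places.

1.00

q_3 = (l_3 − l_4) / l_3 = (0.04 − 0) / 0.04
     = 0.04 / 0.04 = 1 → 1.00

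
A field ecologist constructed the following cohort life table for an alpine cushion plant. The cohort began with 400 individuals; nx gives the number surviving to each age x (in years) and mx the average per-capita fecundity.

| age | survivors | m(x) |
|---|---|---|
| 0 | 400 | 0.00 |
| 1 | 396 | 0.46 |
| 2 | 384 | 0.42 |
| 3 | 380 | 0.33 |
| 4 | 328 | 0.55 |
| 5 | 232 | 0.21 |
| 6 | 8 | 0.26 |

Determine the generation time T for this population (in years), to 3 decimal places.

2.655

lx = nx/n0 = nx/400: 1, 0.99, 0.96, 0.95, 0.82, 0.58, 0.02
lx·mx: 0, 0.4554, 0.4032, 0.3135, 0.451, 0.1218, 0.0052 → R0 = 1.7501
x·lx·mx: 0, 0.4554, 0.8064, 0.9405, 1.804, 0.609, 0.0312 → Σ = 4.6465
T = 4.6465 / 1.7501 = 2.654991… → 2.655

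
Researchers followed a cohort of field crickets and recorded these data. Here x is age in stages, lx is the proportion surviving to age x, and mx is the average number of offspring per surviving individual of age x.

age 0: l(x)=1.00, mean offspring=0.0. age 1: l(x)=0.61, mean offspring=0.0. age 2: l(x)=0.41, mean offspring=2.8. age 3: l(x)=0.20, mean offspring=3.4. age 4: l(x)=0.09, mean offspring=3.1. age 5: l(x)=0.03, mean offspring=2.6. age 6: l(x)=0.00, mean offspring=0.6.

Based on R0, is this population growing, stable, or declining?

R0 = Σ lx·mx = 0 + 0 + 1.148 + 0.68 + 0.279 + 0.078 + 0 = 2.185
R0 > 1, so the population is growing.

growing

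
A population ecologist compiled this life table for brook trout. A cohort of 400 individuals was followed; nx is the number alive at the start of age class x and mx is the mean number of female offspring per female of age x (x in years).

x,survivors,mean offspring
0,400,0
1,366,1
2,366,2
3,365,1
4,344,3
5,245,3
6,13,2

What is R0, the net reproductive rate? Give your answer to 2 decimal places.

8.14

lx = nx/n0 = nx/400: 1, 0.915, 0.915, 0.9125, 0.86, 0.6125, 0.0325
lx·mx by age: 0, 0.915, 1.83, 0.9125, 2.58, 1.8375, 0.065
R0 = Σ lx·mx = 8.14 → 8.14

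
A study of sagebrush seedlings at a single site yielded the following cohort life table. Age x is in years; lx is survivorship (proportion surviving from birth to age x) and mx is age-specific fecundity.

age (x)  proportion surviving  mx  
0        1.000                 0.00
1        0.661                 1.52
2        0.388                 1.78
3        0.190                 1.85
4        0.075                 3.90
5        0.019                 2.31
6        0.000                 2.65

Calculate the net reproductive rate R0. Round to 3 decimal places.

2.383

lx·mx by age: 0, 1.00472, 0.69064, 0.3515, 0.2925, 0.04389, 0
R0 = Σ lx·mx = 2.38325 → 2.383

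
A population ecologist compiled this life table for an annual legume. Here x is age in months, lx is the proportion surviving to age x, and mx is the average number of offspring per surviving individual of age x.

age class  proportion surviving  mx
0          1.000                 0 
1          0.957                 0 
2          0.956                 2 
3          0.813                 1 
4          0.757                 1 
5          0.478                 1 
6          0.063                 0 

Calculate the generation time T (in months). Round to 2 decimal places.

lx·mx: 0, 0, 1.912, 0.813, 0.757, 0.478, 0 → R0 = 3.96
x·lx·mx: 0, 0, 3.824, 2.439, 3.028, 2.39, 0 → Σ = 11.681
T = 11.681 / 3.96 = 2.949747… → 2.95

2.95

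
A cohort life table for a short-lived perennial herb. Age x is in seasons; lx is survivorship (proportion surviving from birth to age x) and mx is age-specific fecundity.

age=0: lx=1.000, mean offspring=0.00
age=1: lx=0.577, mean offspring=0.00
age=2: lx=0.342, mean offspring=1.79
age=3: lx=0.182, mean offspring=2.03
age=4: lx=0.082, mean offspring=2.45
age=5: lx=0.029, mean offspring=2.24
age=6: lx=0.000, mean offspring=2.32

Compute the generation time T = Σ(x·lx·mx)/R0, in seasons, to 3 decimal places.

lx·mx: 0, 0, 0.61218, 0.36946, 0.2009, 0.06496, 0 → R0 = 1.2475
x·lx·mx: 0, 0, 1.22436, 1.10838, 0.8036, 0.3248, 0 → Σ = 3.46114
T = 3.46114 / 1.2475 = 2.774461… → 2.774

2.774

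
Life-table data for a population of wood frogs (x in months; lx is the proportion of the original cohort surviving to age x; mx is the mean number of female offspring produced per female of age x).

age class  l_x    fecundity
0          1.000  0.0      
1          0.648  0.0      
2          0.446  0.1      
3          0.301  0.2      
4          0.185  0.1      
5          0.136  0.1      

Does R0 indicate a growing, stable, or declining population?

R0 = Σ lx·mx = 0 + 0 + 0.0446 + 0.0602 + 0.0185 + 0.0136 = 0.1369
R0 < 1, so the population is declining.

declining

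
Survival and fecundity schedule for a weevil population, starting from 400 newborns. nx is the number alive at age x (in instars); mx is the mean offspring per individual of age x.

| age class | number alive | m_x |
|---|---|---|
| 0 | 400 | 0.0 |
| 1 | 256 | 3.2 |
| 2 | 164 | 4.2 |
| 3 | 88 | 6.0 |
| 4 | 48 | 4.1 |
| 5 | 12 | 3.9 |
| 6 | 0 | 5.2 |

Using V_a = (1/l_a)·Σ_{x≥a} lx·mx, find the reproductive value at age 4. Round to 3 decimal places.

lx = nx/n0 = nx/400: 1, 0.64, 0.41, 0.22, 0.12, 0.03, 0
lx·mx for x ≥ 4: 0.492, 0.117, 0 → sum = 0.609
V_4 = 0.609 / l_4 = 0.609 / 0.12 = 5.075 → 5.075

5.075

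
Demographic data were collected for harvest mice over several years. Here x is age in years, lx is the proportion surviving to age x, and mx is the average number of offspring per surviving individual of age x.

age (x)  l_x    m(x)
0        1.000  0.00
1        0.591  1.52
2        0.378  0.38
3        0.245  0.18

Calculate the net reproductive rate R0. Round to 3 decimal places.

lx·mx by age: 0, 0.89832, 0.14364, 0.0441
R0 = Σ lx·mx = 1.08606 → 1.086

1.086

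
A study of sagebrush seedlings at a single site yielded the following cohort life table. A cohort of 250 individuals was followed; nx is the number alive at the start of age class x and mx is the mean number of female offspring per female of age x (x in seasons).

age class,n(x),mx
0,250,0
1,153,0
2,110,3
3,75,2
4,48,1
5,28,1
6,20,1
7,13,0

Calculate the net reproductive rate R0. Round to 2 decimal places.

2.30

lx = nx/n0 = nx/250: 1, 0.612, 0.44, 0.3, 0.192, 0.112, 0.08, 0.052
lx·mx by age: 0, 0, 1.32, 0.6, 0.192, 0.112, 0.08, 0
R0 = Σ lx·mx = 2.304 → 2.30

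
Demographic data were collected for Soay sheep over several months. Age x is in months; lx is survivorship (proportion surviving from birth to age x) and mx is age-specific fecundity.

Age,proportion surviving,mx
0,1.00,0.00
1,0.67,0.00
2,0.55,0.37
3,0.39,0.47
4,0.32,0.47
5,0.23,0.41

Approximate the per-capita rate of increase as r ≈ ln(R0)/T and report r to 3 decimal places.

R0 = Σ lx·mx = 0 + 0 + 0.2035 + 0.1833 + 0.1504 + 0.0943 = 0.6315
Σ x·lx·mx = 2.03; T = 2.03/0.6315 = 3.21457…
r ≈ ln(R0)/T = ln(0.6315)/3.21457… = -0.14299… → -0.143

-0.143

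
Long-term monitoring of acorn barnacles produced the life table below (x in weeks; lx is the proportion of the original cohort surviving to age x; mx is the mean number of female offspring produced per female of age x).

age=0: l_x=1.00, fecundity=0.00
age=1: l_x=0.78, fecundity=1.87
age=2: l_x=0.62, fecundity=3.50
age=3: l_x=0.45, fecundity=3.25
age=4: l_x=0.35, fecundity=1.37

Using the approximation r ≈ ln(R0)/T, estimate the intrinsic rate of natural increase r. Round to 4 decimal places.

0.7904

R0 = Σ lx·mx = 0 + 1.4586 + 2.17 + 1.4625 + 0.4795 = 5.5706
Σ x·lx·mx = 12.1041; T = 12.1041/5.5706 = 2.17285…
r ≈ ln(R0)/T = ln(5.5706)/2.17285… = 0.790436… → 0.7904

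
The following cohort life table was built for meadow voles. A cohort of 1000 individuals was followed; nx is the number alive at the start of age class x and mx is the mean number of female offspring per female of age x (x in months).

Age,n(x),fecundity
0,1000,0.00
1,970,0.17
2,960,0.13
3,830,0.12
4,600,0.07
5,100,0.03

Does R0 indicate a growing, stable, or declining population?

declining

lx = nx/n0 = nx/1000: 1, 0.97, 0.96, 0.83, 0.6, 0.1
R0 = Σ lx·mx = 0 + 0.1649 + 0.1248 + 0.0996 + 0.042 + 0.003 = 0.4343
R0 < 1, so the population is declining.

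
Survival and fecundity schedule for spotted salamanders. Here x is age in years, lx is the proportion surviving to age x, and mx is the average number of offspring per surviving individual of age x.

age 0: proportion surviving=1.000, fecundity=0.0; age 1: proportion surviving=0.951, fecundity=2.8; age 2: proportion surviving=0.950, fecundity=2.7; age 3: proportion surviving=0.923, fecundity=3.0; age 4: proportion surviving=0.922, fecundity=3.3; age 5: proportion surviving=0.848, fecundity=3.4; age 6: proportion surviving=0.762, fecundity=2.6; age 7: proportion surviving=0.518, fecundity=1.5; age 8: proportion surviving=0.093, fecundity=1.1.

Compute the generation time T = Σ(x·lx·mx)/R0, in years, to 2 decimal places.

3.62

lx·mx: 0, 2.6628, 2.565, 2.769, 3.0426, 2.8832, 1.9812, 0.777, 0.1023 → R0 = 16.7831
x·lx·mx: 0, 2.6628, 5.13, 8.307, 12.1704, 14.416, 11.8872, 5.439, 0.8184 → Σ = 60.8308
T = 60.8308 / 16.7831 = 3.624527… → 3.62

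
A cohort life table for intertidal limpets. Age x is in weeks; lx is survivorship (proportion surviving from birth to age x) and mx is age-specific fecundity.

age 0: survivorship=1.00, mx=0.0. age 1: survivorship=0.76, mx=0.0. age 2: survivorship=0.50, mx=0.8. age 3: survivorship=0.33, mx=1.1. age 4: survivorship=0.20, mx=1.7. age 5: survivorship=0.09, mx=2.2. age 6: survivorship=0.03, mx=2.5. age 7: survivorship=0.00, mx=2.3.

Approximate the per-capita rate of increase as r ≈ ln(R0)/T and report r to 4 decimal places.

R0 = Σ lx·mx = 0 + 0 + 0.4 + 0.363 + 0.34 + 0.198 + 0.075 + 0 = 1.376
Σ x·lx·mx = 4.689; T = 4.689/1.376 = 3.4077…
r ≈ ln(R0)/T = ln(1.376)/3.4077… = 0.093664… → 0.0937

0.0937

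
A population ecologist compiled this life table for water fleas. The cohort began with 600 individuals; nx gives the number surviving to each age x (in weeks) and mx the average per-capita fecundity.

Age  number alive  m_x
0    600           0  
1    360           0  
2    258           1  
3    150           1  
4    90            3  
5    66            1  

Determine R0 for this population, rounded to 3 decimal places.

lx = nx/n0 = nx/600: 1, 0.6, 0.43, 0.25, 0.15, 0.11
lx·mx by age: 0, 0, 0.43, 0.25, 0.45, 0.11
R0 = Σ lx·mx = 1.24 → 1.240

1.240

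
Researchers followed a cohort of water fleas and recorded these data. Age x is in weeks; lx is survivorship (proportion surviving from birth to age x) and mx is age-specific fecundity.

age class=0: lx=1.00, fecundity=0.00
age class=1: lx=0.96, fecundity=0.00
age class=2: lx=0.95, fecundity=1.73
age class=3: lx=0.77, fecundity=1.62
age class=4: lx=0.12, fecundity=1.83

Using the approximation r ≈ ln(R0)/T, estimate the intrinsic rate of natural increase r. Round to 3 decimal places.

0.446

R0 = Σ lx·mx = 0 + 0 + 1.6435 + 1.2474 + 0.2196 = 3.1105
Σ x·lx·mx = 7.9076; T = 7.9076/3.1105 = 2.54223…
r ≈ ln(R0)/T = ln(3.1105)/2.54223… = 0.44637… → 0.446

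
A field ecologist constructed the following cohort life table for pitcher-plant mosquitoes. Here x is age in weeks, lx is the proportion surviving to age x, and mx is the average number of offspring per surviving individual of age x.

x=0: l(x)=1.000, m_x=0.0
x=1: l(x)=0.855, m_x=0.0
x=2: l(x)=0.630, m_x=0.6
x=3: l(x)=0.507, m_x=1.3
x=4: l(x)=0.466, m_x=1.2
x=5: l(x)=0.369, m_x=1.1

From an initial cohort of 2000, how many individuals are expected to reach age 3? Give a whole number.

Expected survivors = N0 · l_3 = 2000 × 0.507 = 1014 → 1014

1014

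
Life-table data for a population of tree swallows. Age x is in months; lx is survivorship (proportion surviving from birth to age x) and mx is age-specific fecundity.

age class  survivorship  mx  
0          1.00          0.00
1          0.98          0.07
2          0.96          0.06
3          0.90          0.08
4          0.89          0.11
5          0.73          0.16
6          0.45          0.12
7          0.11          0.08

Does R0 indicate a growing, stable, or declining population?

declining

R0 = Σ lx·mx = 0 + 0.0686 + 0.0576 + 0.072 + 0.0979 + 0.1168 + 0.054 + 0.0088 = 0.4757
R0 < 1, so the population is declining.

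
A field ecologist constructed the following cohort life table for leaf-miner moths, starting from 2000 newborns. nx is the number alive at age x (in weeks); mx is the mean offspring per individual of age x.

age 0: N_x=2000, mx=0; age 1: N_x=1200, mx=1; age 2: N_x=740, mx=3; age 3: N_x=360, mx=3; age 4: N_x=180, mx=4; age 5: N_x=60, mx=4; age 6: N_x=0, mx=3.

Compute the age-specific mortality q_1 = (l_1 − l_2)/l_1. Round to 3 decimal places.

lx = nx/n0 = nx/2000: 1, 0.6, 0.37, 0.18, 0.09, 0.03, 0
q_1 = (l_1 − l_2) / l_1 = (0.6 − 0.37) / 0.6
     = 0.23 / 0.6 = 0.383333… → 0.383

0.383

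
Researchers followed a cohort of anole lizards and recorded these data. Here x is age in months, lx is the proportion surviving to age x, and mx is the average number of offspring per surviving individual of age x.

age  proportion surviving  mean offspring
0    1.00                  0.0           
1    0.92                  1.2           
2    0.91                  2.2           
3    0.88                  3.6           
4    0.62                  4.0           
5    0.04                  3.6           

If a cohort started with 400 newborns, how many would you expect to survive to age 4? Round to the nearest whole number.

248

Expected survivors = N0 · l_4 = 400 × 0.62 = 248 → 248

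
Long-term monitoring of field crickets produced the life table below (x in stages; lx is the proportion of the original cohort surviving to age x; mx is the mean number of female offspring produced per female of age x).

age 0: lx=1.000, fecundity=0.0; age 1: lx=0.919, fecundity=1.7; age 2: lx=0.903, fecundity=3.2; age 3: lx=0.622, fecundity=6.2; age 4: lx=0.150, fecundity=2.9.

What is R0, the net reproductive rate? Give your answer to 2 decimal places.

8.74

lx·mx by age: 0, 1.5623, 2.8896, 3.8564, 0.435
R0 = Σ lx·mx = 8.7433 → 8.74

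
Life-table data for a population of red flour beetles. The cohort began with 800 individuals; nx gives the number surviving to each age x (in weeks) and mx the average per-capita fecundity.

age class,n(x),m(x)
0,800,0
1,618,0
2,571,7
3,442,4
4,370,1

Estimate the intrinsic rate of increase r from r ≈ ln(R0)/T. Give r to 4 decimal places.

lx = nx/n0 = nx/800: 1, 0.7725, 0.71375, 0.5525, 0.4625
R0 = Σ lx·mx = 0 + 0 + 4.99625 + 2.21 + 0.4625 = 7.66875
Σ x·lx·mx = 18.4725; T = 18.4725/7.66875 = 2.4088…
r ≈ ln(R0)/T = ln(7.66875)/2.4088… = 0.845712… → 0.8457

0.8457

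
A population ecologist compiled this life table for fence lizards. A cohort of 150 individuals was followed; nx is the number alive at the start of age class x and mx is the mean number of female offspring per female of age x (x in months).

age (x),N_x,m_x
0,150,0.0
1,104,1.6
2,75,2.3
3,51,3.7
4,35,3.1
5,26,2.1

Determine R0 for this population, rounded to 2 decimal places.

lx = nx/n0 = nx/150: 1, 0.69333…, 0.5, 0.34, 0.23333…, 0.17333…
lx·mx by age: 0, 1.109333…, 1.15, 1.258, 0.723333…, 0.364…
R0 = Σ lx·mx = 4.604667… → 4.60

4.60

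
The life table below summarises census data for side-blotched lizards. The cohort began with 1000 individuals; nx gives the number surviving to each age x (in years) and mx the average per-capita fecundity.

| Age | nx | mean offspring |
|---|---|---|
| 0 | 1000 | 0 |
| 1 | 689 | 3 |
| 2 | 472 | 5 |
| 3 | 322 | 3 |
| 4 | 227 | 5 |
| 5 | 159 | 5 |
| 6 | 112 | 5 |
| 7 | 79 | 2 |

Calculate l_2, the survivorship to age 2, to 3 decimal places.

l_2 = n_2/n_0 = 472/1000 = 0.472 → 0.472

0.472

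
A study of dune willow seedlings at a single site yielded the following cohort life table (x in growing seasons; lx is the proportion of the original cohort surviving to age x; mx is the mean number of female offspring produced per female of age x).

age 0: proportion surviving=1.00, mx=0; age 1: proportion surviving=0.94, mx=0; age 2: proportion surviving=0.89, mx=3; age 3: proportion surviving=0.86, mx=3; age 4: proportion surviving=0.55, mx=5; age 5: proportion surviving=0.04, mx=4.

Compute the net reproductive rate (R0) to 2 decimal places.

8.16

lx·mx by age: 0, 0, 2.67, 2.58, 2.75, 0.16
R0 = Σ lx·mx = 8.16 → 8.16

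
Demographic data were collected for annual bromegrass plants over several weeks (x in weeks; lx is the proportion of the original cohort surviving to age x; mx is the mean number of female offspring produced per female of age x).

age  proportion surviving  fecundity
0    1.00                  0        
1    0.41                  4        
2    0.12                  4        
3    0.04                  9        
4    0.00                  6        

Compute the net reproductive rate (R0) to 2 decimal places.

2.48

lx·mx by age: 0, 1.64, 0.48, 0.36, 0
R0 = Σ lx·mx = 2.48 → 2.48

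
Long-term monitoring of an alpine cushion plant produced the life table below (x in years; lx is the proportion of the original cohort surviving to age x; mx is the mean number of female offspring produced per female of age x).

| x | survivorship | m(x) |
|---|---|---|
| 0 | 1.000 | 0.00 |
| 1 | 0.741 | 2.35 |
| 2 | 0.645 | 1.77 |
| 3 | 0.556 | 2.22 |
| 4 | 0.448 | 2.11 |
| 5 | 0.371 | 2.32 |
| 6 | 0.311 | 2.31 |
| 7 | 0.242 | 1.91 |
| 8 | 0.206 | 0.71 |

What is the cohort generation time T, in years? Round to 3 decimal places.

3.383

lx·mx: 0, 1.74135, 1.14165, 1.23432, 0.94528, 0.86072, 0.71841, 0.46222, 0.14626 → R0 = 7.25021
x·lx·mx: 0, 1.74135, 2.2833, 3.70296, 3.78112, 4.3036, 4.31046, 3.23554, 1.17008 → Σ = 24.52841
T = 24.52841 / 7.25021 = 3.383131… → 3.383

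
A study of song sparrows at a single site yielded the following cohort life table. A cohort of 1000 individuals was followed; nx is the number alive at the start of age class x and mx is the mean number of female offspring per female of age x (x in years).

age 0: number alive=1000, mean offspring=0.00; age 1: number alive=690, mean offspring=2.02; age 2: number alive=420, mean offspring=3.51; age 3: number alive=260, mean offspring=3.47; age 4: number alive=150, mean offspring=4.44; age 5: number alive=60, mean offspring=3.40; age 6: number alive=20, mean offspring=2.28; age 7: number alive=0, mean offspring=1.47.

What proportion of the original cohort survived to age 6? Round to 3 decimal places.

l_6 = n_6/n_0 = 20/1000 = 0.02 → 0.020

0.020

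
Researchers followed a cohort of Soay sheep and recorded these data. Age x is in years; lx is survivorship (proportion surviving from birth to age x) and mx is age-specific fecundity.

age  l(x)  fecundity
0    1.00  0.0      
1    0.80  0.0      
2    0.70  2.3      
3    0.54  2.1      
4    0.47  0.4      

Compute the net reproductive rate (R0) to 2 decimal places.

lx·mx by age: 0, 0, 1.61, 1.134, 0.188
R0 = Σ lx·mx = 2.932 → 2.93

2.93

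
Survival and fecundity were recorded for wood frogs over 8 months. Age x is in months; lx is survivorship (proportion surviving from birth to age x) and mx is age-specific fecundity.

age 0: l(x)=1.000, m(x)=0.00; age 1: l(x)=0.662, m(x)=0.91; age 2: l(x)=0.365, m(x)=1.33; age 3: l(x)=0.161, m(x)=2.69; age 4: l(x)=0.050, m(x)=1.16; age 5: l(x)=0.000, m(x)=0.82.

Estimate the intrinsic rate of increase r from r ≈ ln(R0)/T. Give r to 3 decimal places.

R0 = Σ lx·mx = 0 + 0.60242 + 0.48545 + 0.43309 + 0.058 + 0 = 1.57896
Σ x·lx·mx = 3.10459; T = 3.10459/1.57896 = 1.96622…
r ≈ ln(R0)/T = ln(1.57896)/1.96622… = 0.23231… → 0.232

0.232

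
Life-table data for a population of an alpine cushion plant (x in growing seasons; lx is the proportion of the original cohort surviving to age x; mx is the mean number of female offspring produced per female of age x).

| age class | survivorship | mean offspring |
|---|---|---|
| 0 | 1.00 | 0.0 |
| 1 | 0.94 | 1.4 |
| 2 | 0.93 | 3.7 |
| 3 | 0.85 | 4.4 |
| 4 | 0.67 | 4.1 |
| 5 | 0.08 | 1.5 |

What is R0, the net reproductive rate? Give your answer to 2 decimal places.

11.36

lx·mx by age: 0, 1.316, 3.441, 3.74, 2.747, 0.12
R0 = Σ lx·mx = 11.364 → 11.36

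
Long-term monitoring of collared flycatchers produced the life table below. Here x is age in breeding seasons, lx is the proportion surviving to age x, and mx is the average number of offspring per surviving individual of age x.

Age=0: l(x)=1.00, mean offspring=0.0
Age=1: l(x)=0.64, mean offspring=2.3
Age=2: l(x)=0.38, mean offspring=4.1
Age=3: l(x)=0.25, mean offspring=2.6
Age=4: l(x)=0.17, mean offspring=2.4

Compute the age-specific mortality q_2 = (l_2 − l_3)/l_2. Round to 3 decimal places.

0.342

q_2 = (l_2 − l_3) / l_2 = (0.38 − 0.25) / 0.38
     = 0.13 / 0.38 = 0.342105… → 0.342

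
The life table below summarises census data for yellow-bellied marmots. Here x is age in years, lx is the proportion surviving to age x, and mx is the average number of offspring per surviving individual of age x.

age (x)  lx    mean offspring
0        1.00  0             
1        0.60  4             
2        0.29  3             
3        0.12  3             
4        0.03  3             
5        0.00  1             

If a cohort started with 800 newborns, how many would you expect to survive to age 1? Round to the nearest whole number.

Expected survivors = N0 · l_1 = 800 × 0.60 = 480 → 480

480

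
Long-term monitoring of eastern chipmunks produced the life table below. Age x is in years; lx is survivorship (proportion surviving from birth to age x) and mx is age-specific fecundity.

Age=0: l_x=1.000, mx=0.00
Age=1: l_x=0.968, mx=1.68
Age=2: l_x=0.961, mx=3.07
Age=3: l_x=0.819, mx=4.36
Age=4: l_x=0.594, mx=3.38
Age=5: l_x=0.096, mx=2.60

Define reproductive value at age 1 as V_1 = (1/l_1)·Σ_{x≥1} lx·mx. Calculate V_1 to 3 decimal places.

lx·mx for x ≥ 1: 1.62624, 2.95027, 3.57084, 2.00772, 0.2496 → sum = 10.40467
V_1 = 10.40467 / l_1 = 10.40467 / 0.968 = 10.748626… → 10.749

10.749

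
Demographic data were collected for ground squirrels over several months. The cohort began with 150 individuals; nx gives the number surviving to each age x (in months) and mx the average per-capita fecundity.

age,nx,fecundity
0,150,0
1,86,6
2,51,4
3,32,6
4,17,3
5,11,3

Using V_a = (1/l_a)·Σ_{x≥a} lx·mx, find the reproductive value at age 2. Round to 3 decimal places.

9.412

lx = nx/n0 = nx/150: 1, 0.57333…, 0.34, 0.21333…, 0.11333…, 0.07333…
lx·mx for x ≥ 2: 1.36, 1.28…, 0.34…, 0.22… → sum = 3.2…
V_2 = 3.2… / l_2 = 3.2… / 0.34 = 9.411765… → 9.412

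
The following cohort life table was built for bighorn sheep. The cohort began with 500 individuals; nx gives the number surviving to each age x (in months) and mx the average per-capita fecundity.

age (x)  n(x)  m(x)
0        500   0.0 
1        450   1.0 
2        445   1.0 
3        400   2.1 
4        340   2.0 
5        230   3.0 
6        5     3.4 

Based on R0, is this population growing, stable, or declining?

lx = nx/n0 = nx/500: 1, 0.9, 0.89, 0.8, 0.68, 0.46, 0.01
R0 = Σ lx·mx = 0 + 0.9 + 0.89 + 1.68 + 1.36 + 1.38 + 0.034 = 6.244
R0 > 1, so the population is growing.

growing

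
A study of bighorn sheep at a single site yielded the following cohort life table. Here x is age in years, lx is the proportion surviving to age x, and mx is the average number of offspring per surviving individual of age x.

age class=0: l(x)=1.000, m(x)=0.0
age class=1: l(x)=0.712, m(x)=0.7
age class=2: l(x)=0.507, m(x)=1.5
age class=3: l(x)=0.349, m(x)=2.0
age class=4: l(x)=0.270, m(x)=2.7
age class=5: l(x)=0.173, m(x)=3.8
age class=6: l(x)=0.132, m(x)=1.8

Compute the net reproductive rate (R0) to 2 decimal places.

lx·mx by age: 0, 0.4984, 0.7605, 0.698, 0.729, 0.6574, 0.2376
R0 = Σ lx·mx = 3.5809 → 3.58

3.58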